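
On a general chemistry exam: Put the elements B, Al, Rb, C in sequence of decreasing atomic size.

Rb, Al, B, C

B is in period 2, group 13; C is in period 2, group 14; Al is in period 3, group 13; Rb is in period 5, group 1.
Radius decreases left→right (rising Z_eff, same n) and increases top→bottom (higher n).
These span different periods and groups, so the two trends combine.
B > C: both are in period 2; the period trend gives B the larger value.
Al > B: they share group 13; the group trend gives Al the larger value.
Rb > Al: relative to Al, both the across-period and down-group shifts push Rb's atomic radius up.
For reference (pm): B 85, C 75, Al 126, Rb 210.
So from largest to smallest: Rb > Al > B > C.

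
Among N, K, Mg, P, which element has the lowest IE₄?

P

IE_4 is the cost of taking one more electron from the +3 cation: N³⁺ still has 2 valence electrons; K³⁺ is already 2 electrons into the core; Mg³⁺ is already 1 electron into the core; P³⁺ still has 2 valence electrons.
Usually core removal costs more than valence removal, but here the competition is close: a tightly held n=2 valence electron can cost more to remove than an n=3 core electron, so the actual values have to decide it.
Valence configurations: N³⁺ [He]2s², P³⁺ [Ne]3s².
The numbers (kJ/mol): N 7475, K 5877, Mg 10543, P 4964.
Overall IE_4 order: P < K < N < Mg.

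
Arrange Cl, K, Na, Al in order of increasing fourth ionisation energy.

The fourth ionization energy removes an electron from the +3 ion. For each element: Cl³⁺ still has 4 valence electrons; K³⁺ is already 2 electrons into the core; Na³⁺ is already 2 electrons into the core; Al³⁺ is the bare [Ne] core.
Breaking into a closed-shell core is much more expensive than removing a leftover valence electron — K, Na and Al have the largest IE_4 here.
Approximate IE_4 values (kJ/mol): Cl 5159, K 5877, Na 9543, Al 11577.
Overall IE_4 order: Cl < K < Na < Al.

Cl < K < Na < Al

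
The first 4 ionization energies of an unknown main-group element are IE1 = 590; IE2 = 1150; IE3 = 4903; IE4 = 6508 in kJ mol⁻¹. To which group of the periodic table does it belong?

Group 2

Look for the largest jump between consecutive ionization energies: IE3/IE2 ≈ 4.3, far larger than any earlier ratio.
That jump marks the point where a core electron is being removed. So the atom has 2 valence electrons.
A main-group element with 2 valence electrons is in group 2.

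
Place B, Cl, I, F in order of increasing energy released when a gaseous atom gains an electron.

B < I < F < Cl

Atoms with high Z_eff and room in the valence shell (especially the halogens) have the most exothermic electron affinities.
Here both period and group differ, so the two effects have to be weighed against each other.
I > B: period and group pull opposite ways; the across-period shift dominates (295 vs 27 kJ/mol).
F > I: they share group 17; the group trend gives F the larger value.
Cl > F: this pair runs against the simple trend — see the exception note.
Note the exception: Cl has a higher electron affinity than F, contrary to the simple trend — F's small 2p subshell makes the incoming electron feel strong e⁻–e⁻ repulsion, so Cl actually releases more energy on gaining an electron.
Approximate values (kJ/mol): B 27, F 328, Cl 349, I 295.
So from lowest to highest: B < I < F < Cl.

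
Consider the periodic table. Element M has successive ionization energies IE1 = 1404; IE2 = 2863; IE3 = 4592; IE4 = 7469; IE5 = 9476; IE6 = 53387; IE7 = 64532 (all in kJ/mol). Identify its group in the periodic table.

Look for the largest jump between consecutive ionization energies: IE6/IE5 ≈ 5.6, far larger than any earlier ratio.
That jump marks the point where a core electron is being removed. So the atom has 5 valence electrons.
A main-group element with 5 valence electrons is in group 15.

Group 15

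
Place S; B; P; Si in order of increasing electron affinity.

Adding an electron releases more energy for atoms nearer the top right (short of the noble gases).
These span different periods and groups, so the two trends combine.
P > B: the two effects oppose for this pair; the across-period effect wins (72 vs 27 kJ/mol).
Si > P: this pair runs against the simple trend — see the exception note.
S > Si: S lies to the right of Si in period 3, so the across-period effect alone puts S higher.
Note the exception: Si has a higher electron affinity than P, contrary to the simple trend — adding an electron to P's half-filled 3p³ is unfavourable, so Si (3p²) has the more exothermic EA.
Tabulated electron affinity (kJ/mol): B 27, Si 134, P 72, S 200.
So from lowest to highest: B < P < Si < S.

B, P, Si, S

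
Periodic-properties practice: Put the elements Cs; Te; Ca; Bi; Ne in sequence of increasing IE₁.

Ne is in period 2, group 18; Ca is in period 4, group 2; Te is in period 5, group 16; Cs is in period 6, group 1; Bi is in period 6, group 15.
IE₁ increases left→right with effective nuclear charge and decreases top→bottom as the valence shell moves farther out.
Neither a single period nor a single group — weigh both effects.
Ca > Cs: relative to Cs, both the across-period and down-group shifts push Ca's first ionization energy up.
Bi > Ca: the two effects oppose for this pair; the across-period effect wins (703 vs 590 kJ/mol).
Te > Bi: both effects reinforce here, so Te is clearly the higher of the two.
Ne > Te: both effects reinforce here, so Ne is clearly the higher of the two.
Tabulated first ionization energy (kJ/mol): Ne 2081, Ca 590, Te 869, Cs 376, Bi 703.
So from lowest to highest: Cs < Ca < Bi < Te < Ne.

Cs < Ca < Bi < Te < Ne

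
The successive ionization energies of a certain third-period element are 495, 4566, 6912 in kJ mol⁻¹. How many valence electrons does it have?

1

Look for the largest jump between consecutive ionization energies: IE2/IE1 ≈ 9.2, far larger than any earlier ratio.
That jump marks the point where a core electron is being removed. So the atom has 1 valence electron.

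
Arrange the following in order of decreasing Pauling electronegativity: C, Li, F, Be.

Li is in period 2, group 1; Be is in period 2, group 2; C is in period 2, group 14; F is in period 2, group 17.
Electronegativity increases across a period and decreases down a group, tracking effective nuclear charge and atomic size.
All lie in period 2, so electronegativity increases left to right.
So from highest to lowest: F > C > Be > Li.

F > C > Be > Li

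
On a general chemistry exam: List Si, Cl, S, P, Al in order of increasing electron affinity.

Al is in period 3, group 13; Si is in period 3, group 14; P is in period 3, group 15; S is in period 3, group 16; Cl is in period 3, group 17.
Atoms with high Z_eff and room in the valence shell (especially the halogens) have the most exothermic electron affinities.
All lie in period 3; the across-period trend (electron affinity increases left to right) applies, with the exception below.
Note the exception: Si has a higher electron affinity than P, contrary to the simple trend — adding an electron to P's half-filled 3p³ is unfavourable, so Si (3p²) has the more exothermic EA.
Tabulated electron affinity (kJ/mol): Al 42, Si 134, P 72, S 200, Cl 349.
So from lowest to highest: Al < P < Si < S < Cl.

Al < P < Si < S < Cl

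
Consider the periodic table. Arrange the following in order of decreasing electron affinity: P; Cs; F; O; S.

F, S, O, P, Cs

Electron affinity generally becomes more exothermic across a period toward the halogens and less exothermic down a group.
Here both period and group differ, so the two effects have to be weighed against each other.
P > Cs: both effects reinforce here, so P is clearly the higher of the two.
O > P: both effects reinforce here, so O is clearly the higher of the two.
S > O: this pair runs against the simple trend — see the exception note.
F > S: relative to S, both the across-period and down-group shifts push F's electron affinity up.
Note the exception: S has a higher electron affinity than O, contrary to the simple trend — the compact 2p subshell of O repels the added electron more than S's larger 3p does.
Tabulated electron affinity (kJ/mol): O 141, F 328, P 72, S 200, Cs 46.
So from highest to lowest: F > S > O > P > Cs.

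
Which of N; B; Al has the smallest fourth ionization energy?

IE_4 is the cost of taking one more electron from the +3 cation: N³⁺ still has 2 valence electrons; B³⁺ is the bare [He] core; Al³⁺ is the bare [Ne] core.
Core electrons are held far more tightly than valence electrons, so Al and B top the IE_4 order.
Approximate IE_4 values (kJ/mol): N 7475, B 25026, Al 11577.
Putting it together, IE_4: N < Al < B.

N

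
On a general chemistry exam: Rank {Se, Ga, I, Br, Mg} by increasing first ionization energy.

Mg is in period 3, group 2; Ga is in period 4, group 13; Se is in period 4, group 16; Br is in period 4, group 17; I is in period 5, group 17.
Across a period the outer electron is held more tightly (higher IE₁); down a group it sits in a higher shell, more shielded, and comes off more easily.
These span different periods and groups, so the two trends combine.
Mg > Ga: the two effects oppose for this pair; the down-group effect wins (738 vs 579 kJ/mol).
Se > Mg: the two effects oppose for this pair; the across-period effect wins (941 vs 738 kJ/mol).
I > Se: period and group pull opposite ways; the across-period shift dominates (1008 vs 941 kJ/mol).
Br > I: they share group 17; the group trend gives Br the larger value.
Tabulated first ionization energy (kJ/mol): Mg 738, Ga 579, Se 941, Br 1140, I 1008.
So from lowest to highest: Ga < Mg < Se < I < Br.

Ga < Mg < Se < I < Br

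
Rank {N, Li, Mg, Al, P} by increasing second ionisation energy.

Mg < Al < P < N < Li

Consider each +1 ion: N⁺ still has 4 valence electrons; Li⁺ is the bare [He] core; Mg⁺ still has 1 valence electron; Al⁺ still has 2 valence electrons; P⁺ still has 4 valence electrons.
Core electrons are held far more tightly than valence electrons, so Li tops the IE_2 order.
Valence configurations: N⁺ [He]2s²2p², Mg⁺ [Ne]3s¹, Al⁺ [Ne]3s², P⁺ [Ne]3s²3p².
Tabulated IE_2 (kJ/mol): N 2856, Li 7298, Mg 1451, Al 1817, P 1907.
So the second ionization energies run Mg < Al < P < N < Li.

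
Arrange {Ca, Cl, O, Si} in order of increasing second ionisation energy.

The second ionization energy removes an electron from the +1 ion. For each element: Ca⁺ still has 1 valence electron; Cl⁺ still has 6 valence electrons; O⁺ still has 5 valence electrons; Si⁺ still has 3 valence electrons.
All are still removing valence electrons, so compare the +1 ions as you would atoms: IE_2 generally rises across a period (higher Z_eff) and falls down a group (larger shell), subject to the usual subshell exceptions.
Valence configurations: Ca⁺ [Ar]4s¹, Cl⁺ [Ne]3s²3p⁴, O⁺ [He]2s²2p³, Si⁺ [Ne]3s²3p¹.
Approximate IE_2 values (kJ/mol): Ca 1145, Cl 2298, O 3388, Si 1577.
Overall IE_2 order: Ca < Si < Cl < O.

Ca < Si < Cl < O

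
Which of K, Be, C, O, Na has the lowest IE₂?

IE_2 is the cost of taking one more electron from the +1 cation: K⁺ is the bare [Ar] core; Be⁺ still has 1 valence electron; C⁺ still has 3 valence electrons; O⁺ still has 5 valence electrons; Na⁺ is the bare [Ne] core.
Usually core removal costs more than valence removal, but here the competition is close: a tightly held n=2 valence electron can cost more to remove than an n=3 core electron, so the actual values have to decide it.
Valence configurations: Be⁺ [He]2s¹, C⁺ [He]2s²2p¹, O⁺ [He]2s²2p³.
Tabulated IE_2 (kJ/mol): K 3052, Be 1757, C 2353, O 3388, Na 4562.
Overall IE_2 order: Be < C < K < O < Na.

Be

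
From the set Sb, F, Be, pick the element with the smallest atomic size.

F

Be is in period 2, group 2; F is in period 2, group 17; Sb is in period 5, group 15.
Across a period the added protons contract the valence shell; down a group each new principal shell makes the atom larger.
Here both period and group differ, so the two effects have to be weighed against each other.
Be > F: Be lies to the left of F in period 2, so the across-period effect alone puts Be larger.
Sb > Be: the two effects oppose for this pair; the down-group effect wins (140 vs 102 pm).
Tabulated atomic radius (pm): Be 102, F 64, Sb 140.
The smallest atomic size among these belongs to F.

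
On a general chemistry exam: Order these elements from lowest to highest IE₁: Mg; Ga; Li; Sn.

Li is in period 2, group 1; Mg is in period 3, group 2; Ga is in period 4, group 13; Sn is in period 5, group 14.
First ionization energy rises across a period (greater Z_eff holds electrons more tightly) and falls down a group (valence electrons are farther from the nucleus).
A diagonal step moves right (one effect) and down (the opposite effect) at once.
Ga > Li: period and group pull opposite ways; the across-period shift dominates (579 vs 520 kJ/mol).
Sn > Ga: period and group pull opposite ways; the across-period shift dominates (709 vs 579 kJ/mol).
Mg > Sn: the two effects oppose for this pair; the down-group effect wins (738 vs 709 kJ/mol).
Approximate values (kJ/mol): Li 520, Mg 738, Ga 579, Sn 709.
So from lowest to highest: Li < Ga < Sn < Mg.

Li < Ga < Sn < Mg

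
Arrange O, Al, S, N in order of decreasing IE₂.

O, N, S, Al

The second ionization energy removes an electron from the +1 ion. For each element: O⁺ still has 5 valence electrons; Al⁺ still has 2 valence electrons; S⁺ still has 5 valence electrons; N⁺ still has 4 valence electrons.
All are still removing valence electrons, so compare the +1 ions as you would atoms: IE_2 generally rises across a period (higher Z_eff) and falls down a group (larger shell), subject to the usual subshell exceptions.
Valence configurations: O⁺ [He]2s²2p³, Al⁺ [Ne]3s², S⁺ [Ne]3s²3p³, N⁺ [He]2s²2p².
Tabulated IE_2 (kJ/mol): O 3388, Al 1817, S 2252, N 2856.
Putting it together, IE_2: Al < S < N < O.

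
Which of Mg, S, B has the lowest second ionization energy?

Mg

After 1 electron has been removed, what remains? Mg⁺ still has 1 valence electron; S⁺ still has 5 valence electrons; B⁺ still has 2 valence electrons.
All are still removing valence electrons, so compare the +1 ions as you would atoms: IE_2 generally rises across a period (higher Z_eff) and falls down a group (larger shell), subject to the usual subshell exceptions.
Valence configurations: Mg⁺ [Ne]3s¹, S⁺ [Ne]3s²3p³, B⁺ [He]2s².
The numbers (kJ/mol): Mg 1451, S 2252, B 2427.
So the second ionization energies run Mg < S < B.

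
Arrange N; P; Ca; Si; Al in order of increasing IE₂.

Ca, Si, Al, P, N

The second ionization energy removes an electron from the +1 ion. For each element: N⁺ still has 4 valence electrons; P⁺ still has 4 valence electrons; Ca⁺ still has 1 valence electron; Si⁺ still has 3 valence electrons; Al⁺ still has 2 valence electrons.
All are still removing valence electrons, so compare the +1 ions as you would atoms: IE_2 generally rises across a period (higher Z_eff) and falls down a group (larger shell), subject to the usual subshell exceptions.
Valence configurations: N⁺ [He]2s²2p², P⁺ [Ne]3s²3p², Ca⁺ [Ar]4s¹, Si⁺ [Ne]3s²3p¹, Al⁺ [Ne]3s².
Si⁺ loses a lone 3p electron whereas Al⁺ must break into a filled 3s² pair, so IE_2(Al) > IE_2(Si) even though Si has the higher nuclear charge.
Tabulated IE_2 (kJ/mol): N 2856, P 1907, Ca 1145, Si 1577, Al 1817.
Putting it together, IE_2: Ca < Si < Al < P < N.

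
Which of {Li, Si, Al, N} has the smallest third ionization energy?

Al

Consider each +2 ion: Li²⁺ is already 1 electron into the core; Si²⁺ still has 2 valence electrons; Al²⁺ still has 1 valence electron; N²⁺ still has 3 valence electrons.
Pulling an electron out of a noble-gas core costs far more than removing a remaining valence electron, so Li sits at the high end of IE_3.
Valence configurations: Si²⁺ [Ne]3s², Al²⁺ [Ne]3s¹, N²⁺ [He]2s²2p¹.
Approximate IE_3 values (kJ/mol): Li 11815, Si 3232, Al 2745, N 4578.
Putting it together, IE_3: Al < Si < N < Li.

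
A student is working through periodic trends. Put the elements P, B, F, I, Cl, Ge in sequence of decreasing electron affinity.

B is in period 2, group 13; F is in period 2, group 17; P is in period 3, group 15; Cl is in period 3, group 17; Ge is in period 4, group 14; I is in period 5, group 17.
Atoms with high Z_eff and room in the valence shell (especially the halogens) have the most exothermic electron affinities.
Neither a single period nor a single group — weigh both effects.
P > B: period and group pull opposite ways; the across-period shift dominates (72 vs 27 kJ/mol).
Ge > P: this pair runs against the simple trend — see the exception note.
I > Ge: the two effects oppose for this pair; the across-period effect wins (295 vs 119 kJ/mol).
F > I: they share group 17; the group trend gives F the larger value.
Cl > F: this pair runs against the simple trend — see the exception note.
Note the exception: Ge has a higher electron affinity than P, contrary to the simple trend — adding an electron to P's half-filled np³ subshell costs electron-pairing energy.
Note the exception: Cl has a higher electron affinity than F, contrary to the simple trend — F's small 2p subshell makes the incoming electron feel strong e⁻–e⁻ repulsion, so Cl actually releases more energy on gaining an electron.
Approximate values (kJ/mol): B 27, F 328, P 72, Cl 349, Ge 119, I 295.
So from highest to lowest: Cl > F > I > Ge > P > B.

Cl, F, I, Ge, P, B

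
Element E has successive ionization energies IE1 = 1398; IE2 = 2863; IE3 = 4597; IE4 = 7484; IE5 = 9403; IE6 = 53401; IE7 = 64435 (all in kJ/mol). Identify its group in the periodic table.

Look for the largest jump between consecutive ionization energies: IE6/IE5 ≈ 5.7, far larger than any earlier ratio.
That jump marks the point where a core electron is being removed. So the atom has 5 valence electrons.
A main-group element with 5 valence electrons is in group 15.

Group 15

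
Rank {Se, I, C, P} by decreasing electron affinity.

I, Se, C, P

C is in period 2, group 14; P is in period 3, group 15; Se is in period 4, group 16; I is in period 5, group 17.
Atoms with high Z_eff and room in the valence shell (especially the halogens) have the most exothermic electron affinities.
A diagonal step moves right (one effect) and down (the opposite effect) at once.
C > P: the two effects oppose for this pair; the down-group effect wins (122 vs 72 kJ/mol).
Se > C: the two effects oppose for this pair; the across-period effect wins (195 vs 122 kJ/mol).
I > Se: period and group pull opposite ways; the across-period shift dominates (295 vs 195 kJ/mol).
Approximate values (kJ/mol): C 122, P 72, Se 195, I 295.
So from highest to lowest: I > Se > C > P.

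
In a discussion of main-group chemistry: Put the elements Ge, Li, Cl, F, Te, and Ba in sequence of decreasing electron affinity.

Cl > F > Te > Ge > Li > Ba

Li is in period 2, group 1; F is in period 2, group 17; Cl is in period 3, group 17; Ge is in period 4, group 14; Te is in period 5, group 16; Ba is in period 6, group 2.
Electron affinity generally becomes more exothermic across a period toward the halogens and less exothermic down a group.
Neither a single period nor a single group — weigh both effects.
Li > Ba: period and group pull opposite ways; the down-group shift dominates (60 vs 14 kJ/mol).
Ge > Li: the two effects oppose for this pair; the across-period effect wins (119 vs 60 kJ/mol).
Te > Ge: period and group pull opposite ways; the across-period shift dominates (190 vs 119 kJ/mol).
F > Te: relative to Te, both the across-period and down-group shifts push F's electron affinity up.
Cl > F: this pair runs against the simple trend — see the exception note.
Note the exception: Cl has a higher electron affinity than F, contrary to the simple trend — F's small 2p subshell makes the incoming electron feel strong e⁻–e⁻ repulsion, so Cl actually releases more energy on gaining an electron.
For reference (kJ/mol): Li 60, F 328, Cl 349, Ge 119, Te 190, Ba 14.
So from highest to lowest: Cl > F > Te > Ge > Li > Ba.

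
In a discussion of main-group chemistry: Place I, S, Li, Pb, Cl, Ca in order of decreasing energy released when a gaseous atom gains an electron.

Cl > I > S > Li > Pb > Ca

Li is in period 2, group 1; S is in period 3, group 16; Cl is in period 3, group 17; Ca is in period 4, group 2; I is in period 5, group 17; Pb is in period 6, group 14.
Atoms with high Z_eff and room in the valence shell (especially the halogens) have the most exothermic electron affinities.
Neither a single period nor a single group — weigh both effects.
Pb > Ca: period and group pull opposite ways; the across-period shift dominates (35 vs 2 kJ/mol).
Li > Pb: period and group pull opposite ways; the down-group shift dominates (60 vs 35 kJ/mol).
S > Li: period and group pull opposite ways; the across-period shift dominates (200 vs 60 kJ/mol).
I > S: period and group pull opposite ways; the across-period shift dominates (295 vs 200 kJ/mol).
Cl > I: they share group 17; the group trend gives Cl the larger value.
Approximate values (kJ/mol): Li 60, S 200, Cl 349, Ca 2, I 295, Pb 35.
So from highest to lowest: Cl > I > S > Li > Pb > Ca.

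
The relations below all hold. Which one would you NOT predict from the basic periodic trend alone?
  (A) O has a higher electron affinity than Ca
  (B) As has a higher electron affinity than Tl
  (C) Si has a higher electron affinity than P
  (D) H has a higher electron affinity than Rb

(C)

The general trend: electron affinity increases across a period and decreases down a group.
(A) O (period 2, group 16) vs Ca (period 4, group 2): the stated order agrees with the simple trend.
(B) As (period 4, group 15) vs Tl (period 6, group 13): the stated order agrees with the simple trend.
(C) Si (period 3, group 14) vs P (period 3, group 15): the stated order contradicts the simple trend.
(D) H (period 1, group 1) vs Rb (period 5, group 1): the stated order agrees with the simple trend.
The exception is (C): adding an electron to P's half-filled 3p³ is unfavourable, so Si (3p²) has the more exothermic EA.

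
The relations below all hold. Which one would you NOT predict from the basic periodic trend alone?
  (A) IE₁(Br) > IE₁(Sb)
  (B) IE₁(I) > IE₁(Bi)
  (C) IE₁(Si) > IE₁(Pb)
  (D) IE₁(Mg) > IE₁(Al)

The general trend: IE₁ increases across a period and decreases down a group.
(A) Br (period 4, group 17) vs Sb (period 5, group 15): the stated order agrees with the simple trend.
(B) I (period 5, group 17) vs Bi (period 6, group 15): the stated order agrees with the simple trend.
(C) Si (period 3, group 14) vs Pb (period 6, group 14): the stated order agrees with the simple trend.
(D) Mg (period 3, group 2) vs Al (period 3, group 13): the stated order contradicts the simple trend.
The exception is (D): Al's single 3p electron is easier to remove than one from Mg's filled 3s².

(D)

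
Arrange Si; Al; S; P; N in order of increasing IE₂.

IE_2 is the cost of taking one more electron from the +1 cation: Si⁺ still has 3 valence electrons; Al⁺ still has 2 valence electrons; S⁺ still has 5 valence electrons; P⁺ still has 4 valence electrons; N⁺ still has 4 valence electrons.
All are still removing valence electrons, so compare the +1 ions as you would atoms: IE_2 generally rises across a period (higher Z_eff) and falls down a group (larger shell), subject to the usual subshell exceptions.
Valence configurations: Si⁺ [Ne]3s²3p¹, Al⁺ [Ne]3s², S⁺ [Ne]3s²3p³, P⁺ [Ne]3s²3p², N⁺ [He]2s²2p².
Si⁺ loses a lone 3p electron whereas Al⁺ must break into a filled 3s² pair, so IE_2(Al) > IE_2(Si) even though Si has the higher nuclear charge.
Tabulated IE_2 (kJ/mol): Si 1577, Al 1817, S 2252, P 1907, N 2856.
Putting it together, IE_2: Si < Al < P < S < N.

Si < Al < P < S < N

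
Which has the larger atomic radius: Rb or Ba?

Rb

Rb is in period 5, group 1; Ba is in period 6, group 2.
Atomic radius shrinks across a period as nuclear charge pulls the same shell inward, and grows down a group as new shells are added.
These span different periods and groups, so the two trends combine.
Rb > Ba: the two effects oppose for this pair; the across-period effect wins (210 vs 196 pm).
Approximate values (pm): Rb 210, Ba 196.
So Rb has the larger atomic radius (Rb > Ba).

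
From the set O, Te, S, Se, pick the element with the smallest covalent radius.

O

Radius decreases left→right (rising Z_eff, same n) and increases top→bottom (higher n).
All are in group 16, so atomic radius increases down the group.
The smallest covalent radius among these belongs to O.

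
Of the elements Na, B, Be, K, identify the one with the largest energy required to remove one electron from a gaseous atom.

Be is in period 2, group 2; B is in period 2, group 13; Na is in period 3, group 1; K is in period 4, group 1.
First ionization energy rises across a period (greater Z_eff holds electrons more tightly) and falls down a group (valence electrons are farther from the nucleus).
Neither a single period nor a single group — weigh both effects.
Na > K: they share group 1; the group trend gives Na the larger value.
B > Na: both effects reinforce here, so B is clearly the higher of the two.
Be > B: this pair runs against the simple trend — see the exception note.
Note the exception: Be has a higher first ionization energy than B, contrary to the simple trend — removing B's lone 2p electron is easier than breaking Be's filled 2s².
Tabulated first ionization energy (kJ/mol): Be 900, B 801, Na 496, K 419.
The largest energy required to remove one electron from a gaseous atom among these belongs to Be.

Be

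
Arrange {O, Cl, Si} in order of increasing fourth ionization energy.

Si, Cl, O

Consider each +3 ion: O³⁺ still has 3 valence electrons; Cl³⁺ still has 4 valence electrons; Si³⁺ still has 1 valence electron.
All are still removing valence electrons, so compare the +3 ions as you would atoms: IE_4 generally rises across a period (higher Z_eff) and falls down a group (larger shell), subject to the usual subshell exceptions.
Valence configurations: O³⁺ [He]2s²2p¹, Cl³⁺ [Ne]3s²3p², Si³⁺ [Ne]3s¹.
The numbers (kJ/mol): O 7469, Cl 5159, Si 4356.
So the fourth ionization energies run Si < Cl < O.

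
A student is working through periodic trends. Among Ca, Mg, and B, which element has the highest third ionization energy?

Mg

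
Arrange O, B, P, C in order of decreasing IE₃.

IE_3 is the cost of taking one more electron from the +2 cation: O²⁺ still has 4 valence electrons; B²⁺ still has 1 valence electron; P²⁺ still has 3 valence electrons; C²⁺ still has 2 valence electrons.
All are still removing valence electrons, so compare the +2 ions as you would atoms: IE_3 generally rises across a period (higher Z_eff) and falls down a group (larger shell), subject to the usual subshell exceptions.
Valence configurations: O²⁺ [He]2s²2p², B²⁺ [He]2s¹, P²⁺ [Ne]3s²3p¹, C²⁺ [He]2s².
Tabulated IE_3 (kJ/mol): O 5300, B 3660, P 2914, C 4620.
Hence IE_3: P < B < C < O.

O, C, B, P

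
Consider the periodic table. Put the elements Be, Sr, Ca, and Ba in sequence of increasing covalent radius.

Radius decreases left→right (rising Z_eff, same n) and increases top→bottom (higher n).
All are in group 2, so atomic radius increases down the group.
So from smallest to largest: Be < Ca < Sr < Ba.

Be < Ca < Sr < Ba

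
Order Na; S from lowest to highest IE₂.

S, Na

After 1 electron has been removed, what remains? Na⁺ is the bare [Ne] core; S⁺ still has 5 valence electrons.
Core electrons are held far more tightly than valence electrons, so Na tops the IE_2 order.
Approximate IE_2 values (kJ/mol): Na 4562, S 2252.
Putting it together, IE_2: S < Na.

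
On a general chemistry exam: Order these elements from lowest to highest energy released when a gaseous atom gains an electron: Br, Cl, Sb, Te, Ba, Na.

Ba < Na < Sb < Te < Br < Cl

EA tends to increase across a period and decrease down a group, though the pattern is less regular than for IE or radius.
Neither a single period nor a single group — weigh both effects.
Na > Ba: period and group pull opposite ways; the down-group shift dominates (53 vs 14 kJ/mol).
Sb > Na: the two effects oppose for this pair; the across-period effect wins (103 vs 53 kJ/mol).
Te > Sb: Te lies to the right of Sb in period 5, so the across-period effect alone puts Te higher.
Br > Te: relative to Te, both the across-period and down-group shifts push Br's electron affinity up.
Cl > Br: they share group 17; the group trend gives Cl the larger value.
For reference (kJ/mol): Na 53, Cl 349, Br 325, Sb 103, Te 190, Ba 14.
So from lowest to highest: Ba < Na < Sb < Te < Br < Cl.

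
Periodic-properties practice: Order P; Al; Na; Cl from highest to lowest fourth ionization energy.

Al > Na > Cl > P

The fourth ionization energy removes an electron from the +3 ion. For each element: P³⁺ still has 2 valence electrons; Al³⁺ is the bare [Ne] core; Na³⁺ is already 2 electrons into the core; Cl³⁺ still has 4 valence electrons.
Pulling an electron out of a noble-gas core costs far more than removing a remaining valence electron, so Na and Al sit at the high end of IE_4.
Valence configurations: P³⁺ [Ne]3s², Cl³⁺ [Ne]3s²3p².
Approximate IE_4 values (kJ/mol): P 4964, Al 11577, Na 9543, Cl 5159.
So the fourth ionization energies run P < Cl < Na < Al.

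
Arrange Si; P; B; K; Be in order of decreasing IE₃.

Be > K > B > Si > P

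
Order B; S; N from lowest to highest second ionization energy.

After 1 electron has been removed, what remains? B⁺ still has 2 valence electrons; S⁺ still has 5 valence electrons; N⁺ still has 4 valence electrons.
All are still removing valence electrons, so compare the +1 ions as you would atoms: IE_2 generally rises across a period (higher Z_eff) and falls down a group (larger shell), subject to the usual subshell exceptions.
Valence configurations: B⁺ [He]2s², S⁺ [Ne]3s²3p³, N⁺ [He]2s²2p².
The numbers (kJ/mol): B 2427, S 2252, N 2856.
So the second ionization energies run S < B < N.

S < B < N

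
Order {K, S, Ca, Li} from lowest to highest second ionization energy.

Consider each +1 ion: K⁺ is the bare [Ar] core; S⁺ still has 5 valence electrons; Ca⁺ still has 1 valence electron; Li⁺ is the bare [He] core.
Core electrons are held far more tightly than valence electrons, so K and Li top the IE_2 order.
Valence configurations: S⁺ [Ne]3s²3p³, Ca⁺ [Ar]4s¹.
The numbers (kJ/mol): K 3052, S 2252, Ca 1145, Li 7298.
Hence IE_2: Ca < S < K < Li.

Ca < S < K < Li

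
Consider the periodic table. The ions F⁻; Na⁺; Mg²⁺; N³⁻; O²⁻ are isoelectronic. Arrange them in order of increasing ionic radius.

Mg²⁺ < Na⁺ < F⁻ < O²⁻ < N³⁻

All of these have 10 electrons, so size is governed by nuclear charge alone: the more protons, the stronger the pull on the same electron cloud, and the smaller the ion.
Nuclear charges: Mg²⁺ (Z=12), Na⁺ (Z=11), F⁻ (Z=9), O²⁻ (Z=8), N³⁻ (Z=7).
Smallest to largest: Mg²⁺ < Na⁺ < F⁻ < O²⁻ < N³⁻.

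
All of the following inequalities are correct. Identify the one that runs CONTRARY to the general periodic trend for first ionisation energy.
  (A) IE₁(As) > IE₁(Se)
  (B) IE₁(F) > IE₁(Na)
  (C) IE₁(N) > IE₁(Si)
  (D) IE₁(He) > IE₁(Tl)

The general trend: first ionisation energy increases across a period and decreases down a group.
(A) As (period 4, group 15) vs Se (period 4, group 16): the stated order contradicts the simple trend.
(B) F (period 2, group 17) vs Na (period 3, group 1): the stated order agrees with the simple trend.
(C) N (period 2, group 15) vs Si (period 3, group 14): the stated order agrees with the simple trend.
(D) He (period 1, group 18) vs Tl (period 6, group 13): the stated order agrees with the simple trend.
The exception is (A): Se (4p⁴) ionizes more easily than half-filled As (4p³).

(A)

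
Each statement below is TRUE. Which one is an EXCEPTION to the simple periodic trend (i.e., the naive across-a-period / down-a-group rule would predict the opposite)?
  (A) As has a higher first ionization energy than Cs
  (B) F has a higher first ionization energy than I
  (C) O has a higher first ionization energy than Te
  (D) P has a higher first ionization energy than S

(D)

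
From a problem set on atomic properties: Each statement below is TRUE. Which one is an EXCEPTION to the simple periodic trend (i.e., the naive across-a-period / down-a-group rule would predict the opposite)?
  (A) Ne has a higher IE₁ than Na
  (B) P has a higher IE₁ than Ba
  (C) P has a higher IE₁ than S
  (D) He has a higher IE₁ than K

(C)

The general trend: IE₁ increases across a period and decreases down a group.
(A) Ne (period 2, group 18) vs Na (period 3, group 1): the stated order agrees with the simple trend.
(B) P (period 3, group 15) vs Ba (period 6, group 2): the stated order agrees with the simple trend.
(C) P (period 3, group 15) vs S (period 3, group 16): the stated order contradicts the simple trend.
(D) He (period 1, group 18) vs K (period 4, group 1): the stated order agrees with the simple trend.
The exception is (C): S (3p⁴) ionizes more easily than half-filled P (3p³) because the paired 3p electron in S is pushed out by e⁻–e⁻ repulsion.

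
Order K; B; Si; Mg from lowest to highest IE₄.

Si < K < Mg < B

After 3 electrons have been removed, what remains? K³⁺ is already 2 electrons into the core; B³⁺ is the bare [He] core; Si³⁺ still has 1 valence electron; Mg³⁺ is already 1 electron into the core.
Pulling an electron out of a noble-gas core costs far more than removing a remaining valence electron, so K, Mg and B sit at the high end of IE_4.
The numbers (kJ/mol): K 5877, B 25026, Si 4356, Mg 10543.
So the fourth ionization energies run Si < K < Mg < B.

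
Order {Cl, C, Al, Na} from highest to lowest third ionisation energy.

Na > C > Cl > Al

IE_3 is the cost of taking one more electron from the +2 cation: Cl²⁺ still has 5 valence electrons; C²⁺ still has 2 valence electrons; Al²⁺ still has 1 valence electron; Na²⁺ is already 1 electron into the core.
Pulling an electron out of a noble-gas core costs far more than removing a remaining valence electron, so Na sits at the high end of IE_3.
Valence configurations: Cl²⁺ [Ne]3s²3p³, C²⁺ [He]2s², Al²⁺ [Ne]3s¹.
Approximate IE_3 values (kJ/mol): Cl 3822, C 4620, Al 2745, Na 6910.
Hence IE_3: Al < Cl < C < Na.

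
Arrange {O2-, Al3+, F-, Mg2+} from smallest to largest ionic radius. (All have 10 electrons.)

Al3+ < Mg2+ < F- < O2-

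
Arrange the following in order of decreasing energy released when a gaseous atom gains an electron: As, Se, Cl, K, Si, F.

Cl, F, Se, Si, As, K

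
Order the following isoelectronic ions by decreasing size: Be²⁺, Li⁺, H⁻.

H⁻, Li⁺, Be²⁺

All of these have 2 electrons, so size is governed by nuclear charge alone: the more protons, the stronger the pull on the same electron cloud, and the smaller the ion.
Nuclear charges: Be²⁺ (Z=4), Li⁺ (Z=3), H⁻ (Z=1).
Largest to smallest: H⁻ > Li⁺ > Be²⁺.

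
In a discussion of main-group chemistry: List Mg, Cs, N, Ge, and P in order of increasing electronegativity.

Cs < Mg < Ge < P < N

Atoms toward the upper right of the periodic table pull bonding electrons most strongly.
These span different periods and groups, so the two trends combine.
Mg > Cs: relative to Cs, both the across-period and down-group shifts push Mg's electronegativity up.
Ge > Mg: the two effects oppose for this pair; the across-period effect wins (2.01 vs 1.31).
P > Ge: both effects reinforce here, so P is clearly the higher of the two.
N > P: they share group 15; the group trend gives N the larger value.
For reference (Pauling): N 3.04, Mg 1.31, P 2.19, Ge 2.01, Cs 0.79.
So from lowest to highest: Cs < Mg < Ge < P < N.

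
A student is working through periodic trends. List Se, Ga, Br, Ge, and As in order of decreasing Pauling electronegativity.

EN rises left→right (higher Z_eff, smaller atoms) and falls top→bottom (larger, more shielded atoms).
All lie in period 4, so electronegativity increases left to right.
So from highest to lowest: Br > Se > As > Ge > Ga.

Br, Se, As, Ge, Ga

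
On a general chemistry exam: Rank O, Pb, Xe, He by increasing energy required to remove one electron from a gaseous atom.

IE₁ increases left→right with effective nuclear charge and decreases top→bottom as the valence shell moves farther out.
Here both period and group differ, so the two effects have to be weighed against each other.
Xe > Pb: both effects reinforce here, so Xe is clearly the higher of the two.
O > Xe: the two effects oppose for this pair; the down-group effect wins (1314 vs 1170 kJ/mol).
He > O: both effects reinforce here, so He is clearly the higher of the two.
For reference (kJ/mol): He 2372, O 1314, Xe 1170, Pb 716.
So from lowest to highest: Pb < Xe < O < He.

Pb < Xe < O < He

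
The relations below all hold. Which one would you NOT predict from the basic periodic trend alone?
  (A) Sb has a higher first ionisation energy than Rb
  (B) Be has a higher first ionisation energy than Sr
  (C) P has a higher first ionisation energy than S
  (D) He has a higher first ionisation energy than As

(C)

The general trend: first ionisation energy increases across a period and decreases down a group.
(A) Sb (period 5, group 15) vs Rb (period 5, group 1): the stated order agrees with the simple trend.
(B) Be (period 2, group 2) vs Sr (period 5, group 2): the stated order agrees with the simple trend.
(C) P (period 3, group 15) vs S (period 3, group 16): the stated order contradicts the simple trend.
(D) He (period 1, group 18) vs As (period 4, group 15): the stated order agrees with the simple trend.
The exception is (C): S (3p⁴) ionizes more easily than half-filled P (3p³) because the paired 3p electron in S is pushed out by e⁻–e⁻ repulsion.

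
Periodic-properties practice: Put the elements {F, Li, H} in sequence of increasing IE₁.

Li, H, F

H is in period 1, group 1; Li is in period 2, group 1; F is in period 2, group 17.
Across a period the outer electron is held more tightly (higher IE₁); down a group it sits in a higher shell, more shielded, and comes off more easily.
Here both period and group differ, so the two effects have to be weighed against each other.
H > Li: H sits above Li in group 1, so the down-group effect alone puts H higher.
F > H: the two effects oppose for this pair; the across-period effect wins (1681 vs 1312 kJ/mol).
Tabulated first ionization energy (kJ/mol): H 1312, Li 520, F 1681.
So from lowest to highest: Li < H < F.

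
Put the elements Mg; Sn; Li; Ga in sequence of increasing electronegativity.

Li is in period 2, group 1; Mg is in period 3, group 2; Ga is in period 4, group 13; Sn is in period 5, group 14.
Electronegativity increases across a period and decreases down a group, tracking effective nuclear charge and atomic size.
A diagonal step moves right (one effect) and down (the opposite effect) at once.
Mg > Li: the two effects oppose for this pair; the across-period effect wins (1.31 vs 0.98).
Ga > Mg: period and group pull opposite ways; the across-period shift dominates (1.81 vs 1.31).
Sn > Ga: period and group pull opposite ways; the across-period shift dominates (1.96 vs 1.81).
Approximate values (Pauling): Li 0.98, Mg 1.31, Ga 1.81, Sn 1.96.
So from lowest to highest: Li < Mg < Ga < Sn.

Li, Mg, Ga, Sn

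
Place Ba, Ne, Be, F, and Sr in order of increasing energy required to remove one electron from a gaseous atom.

Ba, Sr, Be, F, Ne

Be is in period 2, group 2; F is in period 2, group 17; Ne is in period 2, group 18; Sr is in period 5, group 2; Ba is in period 6, group 2.
Removing the outermost electron gets harder across a period and easier down a group.
Here both period and group differ, so the two effects have to be weighed against each other.
Sr > Ba: they share group 2; the group trend gives Sr the larger value.
Be > Sr: Be sits above Sr in group 2, so the down-group effect alone puts Be higher.
F > Be: both are in period 2; the period trend gives F the larger value.
Ne > F: both are in period 2; the period trend gives Ne the larger value.
For reference (kJ/mol): Be 900, F 1681, Ne 2081, Sr 550, Ba 503.
So from lowest to highest: Ba < Sr < Be < F < Ne.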